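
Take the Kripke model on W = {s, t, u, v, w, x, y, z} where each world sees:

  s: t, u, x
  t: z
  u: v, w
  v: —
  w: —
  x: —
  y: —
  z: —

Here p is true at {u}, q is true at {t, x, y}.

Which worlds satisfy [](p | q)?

{s, v, w, x, y, z}

s: successors {t, u, x}; p | q there: t:T, u:T, x:T. ✓
t: successors {z}; p | q there: z:F. ✗
u: successors {v, w}; p | q there: v:F, w:F. ✗
v: no successors, so [](p | q) holds vacuously. ✓
w: no successors, so [](p | q) holds vacuously. ✓
x: no successors, so [](p | q) holds vacuously. ✓
y: no successors, so [](p | q) holds vacuously. ✓
z: no successors, so [](p | q) holds vacuously. ✓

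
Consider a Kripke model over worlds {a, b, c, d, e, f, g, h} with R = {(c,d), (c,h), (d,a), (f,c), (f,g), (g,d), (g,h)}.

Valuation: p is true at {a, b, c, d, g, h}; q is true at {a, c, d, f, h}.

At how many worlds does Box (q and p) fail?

1

a: no successors, so Box (q and p) holds vacuously. ✓
b: no successors, so Box (q and p) holds vacuously. ✓
c: successors {d, h}; q and p there: d:T, h:T. ✓
d: successors {a}; q and p there: a:T. ✓
e: no successors, so Box (q and p) holds vacuously. ✓
f: successors {c, g}; q and p there: c:T, g:F. ✗
g: successors {d, h}; q and p there: d:T, h:T. ✓
h: no successors, so Box (q and p) holds vacuously. ✓
Satisfying worlds: {a, b, c, d, e, g, h}.
So Box (q and p) fails at the other 1 world.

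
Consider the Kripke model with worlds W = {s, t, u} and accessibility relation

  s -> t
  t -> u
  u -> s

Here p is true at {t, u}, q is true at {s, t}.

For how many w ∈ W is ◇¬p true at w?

s: successors {t}; ¬p there: t:F. ✗
t: successors {u}; ¬p there: u:F. ✗
u: successors {s}; ¬p there: s:T. ✓
Satisfying worlds: {u}.

1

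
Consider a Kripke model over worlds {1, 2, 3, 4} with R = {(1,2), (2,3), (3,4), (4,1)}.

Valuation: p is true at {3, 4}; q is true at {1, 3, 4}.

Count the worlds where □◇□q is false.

1: successors {2}; ◇□q there: 2:T. ✓
2: successors {3}; ◇□q there: 3:T. ✓
3: successors {4}; ◇□q there: 4:F. ✗
4: successors {1}; ◇□q there: 1:T. ✓
Satisfying worlds: {1, 2, 4}.
So □◇□q fails at the other 1 world.

1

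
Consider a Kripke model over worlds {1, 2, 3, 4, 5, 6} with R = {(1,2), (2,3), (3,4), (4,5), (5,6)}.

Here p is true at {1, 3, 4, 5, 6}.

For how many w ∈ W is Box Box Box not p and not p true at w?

1: Box Box Box not p is F, not p is F. ✗
2: Box Box Box not p is F, not p is T. ✗
3: Box Box Box not p is F, not p is F. ✗
4: Box Box Box not p is T, not p is F. ✗
5: Box Box Box not p is T, not p is F. ✗
6: Box Box Box not p is T, not p is F. ✗
Satisfying worlds: ∅.

0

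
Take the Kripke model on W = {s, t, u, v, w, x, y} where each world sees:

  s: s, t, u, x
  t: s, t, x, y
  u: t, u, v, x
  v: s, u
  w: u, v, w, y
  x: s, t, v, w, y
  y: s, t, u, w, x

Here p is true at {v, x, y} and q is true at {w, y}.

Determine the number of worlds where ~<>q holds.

s: <>q is F. ✓
t: <>q is T. ✗
u: <>q is F. ✓
v: <>q is F. ✓
w: <>q is T. ✗
x: <>q is T. ✗
y: <>q is T. ✗
Satisfying worlds: {s, u, v}.

3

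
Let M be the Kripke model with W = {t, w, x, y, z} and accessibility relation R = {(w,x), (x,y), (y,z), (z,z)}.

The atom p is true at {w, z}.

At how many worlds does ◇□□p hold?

t: no successors, so ◇□□p fails. ✗
w: successors {x}; □□p there: x:T. ✓
x: successors {y}; □□p there: y:T. ✓
y: successors {z}; □□p there: z:T. ✓
z: successors {z}; □□p there: z:T. ✓
Satisfying worlds: {w, x, y, z}.

4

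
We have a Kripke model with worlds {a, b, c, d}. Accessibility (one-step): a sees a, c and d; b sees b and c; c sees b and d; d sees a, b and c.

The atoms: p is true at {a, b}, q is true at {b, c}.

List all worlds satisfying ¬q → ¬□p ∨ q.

{a, b, c, d}

a: ¬q is T, ¬□p ∨ q is T. ✓
b: ¬q is F, ¬□p ∨ q is T. ✓
c: ¬q is F, ¬□p ∨ q is T. ✓
d: ¬q is T, ¬□p ∨ q is T. ✓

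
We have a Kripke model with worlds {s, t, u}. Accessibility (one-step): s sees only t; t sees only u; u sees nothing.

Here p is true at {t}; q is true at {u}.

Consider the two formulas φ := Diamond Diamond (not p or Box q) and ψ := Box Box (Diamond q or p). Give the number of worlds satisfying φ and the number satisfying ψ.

For Diamond Diamond (not p or Box q):
s: successors {t}; Diamond (not p or Box q) there: t:T. ✓
t: successors {u}; Diamond (not p or Box q) there: u:F. ✗
u: no successors, so Diamond Diamond (not p or Box q) fails. ✗
— 1 world.
For Box Box (Diamond q or p):
s: successors {t}; Box (Diamond q or p) there: t:F. ✗
t: successors {u}; Box (Diamond q or p) there: u:T. ✓
u: no successors, so Box Box (Diamond q or p) holds vacuously. ✓
— 2 worlds.

1 and 2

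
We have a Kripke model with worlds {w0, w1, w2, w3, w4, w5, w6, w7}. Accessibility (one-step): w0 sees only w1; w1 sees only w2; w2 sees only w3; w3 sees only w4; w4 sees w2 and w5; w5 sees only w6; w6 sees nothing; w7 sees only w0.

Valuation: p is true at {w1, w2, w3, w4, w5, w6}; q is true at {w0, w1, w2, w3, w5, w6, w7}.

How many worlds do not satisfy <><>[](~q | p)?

w0: successors {w1}; <>[](~q | p) there: w1:T. ✓
w1: successors {w2}; <>[](~q | p) there: w2:T. ✓
w2: successors {w3}; <>[](~q | p) there: w3:T. ✓
w3: successors {w4}; <>[](~q | p) there: w4:T. ✓
w4: successors {w2, w5}; <>[](~q | p) there: w2:T, w5:T. ✓
w5: successors {w6}; <>[](~q | p) there: w6:F. ✗
w6: no successors, so <><>[](~q | p) fails. ✗
w7: successors {w0}; <>[](~q | p) there: w0:T. ✓
Satisfying worlds: {w0, w1, w2, w3, w4, w7}.
So <><>[](~q | p) fails at the other 2 worlds.

2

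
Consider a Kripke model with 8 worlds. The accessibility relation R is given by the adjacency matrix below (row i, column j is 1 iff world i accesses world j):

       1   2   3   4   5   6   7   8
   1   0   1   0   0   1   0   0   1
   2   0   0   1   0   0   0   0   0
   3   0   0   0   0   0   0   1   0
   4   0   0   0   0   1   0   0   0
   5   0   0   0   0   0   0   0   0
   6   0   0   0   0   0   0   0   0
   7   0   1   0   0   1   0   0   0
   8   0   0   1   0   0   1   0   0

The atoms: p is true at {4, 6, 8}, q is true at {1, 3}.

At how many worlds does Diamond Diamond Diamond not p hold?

1: successors {2, 5, 8}; Diamond Diamond not p there: 2:T, 5:F, 8:T. ✓
2: successors {3}; Diamond Diamond not p there: 3:T. ✓
3: successors {7}; Diamond Diamond not p there: 7:T. ✓
4: successors {5}; Diamond Diamond not p there: 5:F. ✗
5: no successors, so Diamond Diamond Diamond not p fails. ✗
6: no successors, so Diamond Diamond Diamond not p fails. ✗
7: successors {2, 5}; Diamond Diamond not p there: 2:T, 5:F. ✓
8: successors {3, 6}; Diamond Diamond not p there: 3:T, 6:F. ✓
Satisfying worlds: {1, 2, 3, 7, 8}.

5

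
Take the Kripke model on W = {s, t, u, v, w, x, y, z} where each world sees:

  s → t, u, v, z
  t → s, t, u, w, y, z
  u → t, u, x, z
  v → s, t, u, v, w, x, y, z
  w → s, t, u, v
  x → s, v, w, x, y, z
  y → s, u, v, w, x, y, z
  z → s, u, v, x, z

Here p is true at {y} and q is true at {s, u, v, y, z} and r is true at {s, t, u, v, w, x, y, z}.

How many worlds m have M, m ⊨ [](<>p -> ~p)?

4

s: successors {t, u, v, z}; <>p -> ~p there: t:T, u:T, v:T, z:T. ✓
t: successors {s, t, u, w, y, z}; <>p -> ~p there: s:T, t:T, u:T, w:T, y:F, z:T. ✗
u: successors {t, u, x, z}; <>p -> ~p there: t:T, u:T, x:T, z:T. ✓
v: successors {s, t, u, v, w, x, y, z}; <>p -> ~p there: s:T, t:T, u:T, v:T, w:T, x:T, y:F, z:T. ✗
w: successors {s, t, u, v}; <>p -> ~p there: s:T, t:T, u:T, v:T. ✓
x: successors {s, v, w, x, y, z}; <>p -> ~p there: s:T, v:T, w:T, x:T, y:F, z:T. ✗
y: successors {s, u, v, w, x, y, z}; <>p -> ~p there: s:T, u:T, v:T, w:T, x:T, y:F, z:T. ✗
z: successors {s, u, v, x, z}; <>p -> ~p there: s:T, u:T, v:T, x:T, z:T. ✓
Satisfying worlds: {s, u, w, z}.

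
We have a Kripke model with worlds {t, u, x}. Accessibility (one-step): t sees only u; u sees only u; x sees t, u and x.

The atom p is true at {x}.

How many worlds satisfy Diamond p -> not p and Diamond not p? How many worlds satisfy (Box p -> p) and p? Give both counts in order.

For Diamond p -> not p and Diamond not p:
t: Diamond p is F, not p and Diamond not p is T. ✓
u: Diamond p is F, not p and Diamond not p is T. ✓
x: Diamond p is T, not p and Diamond not p is F. ✗
— 2 worlds.
For (Box p -> p) and p:
t: Box p -> p is T, p is F. ✗
u: Box p -> p is T, p is F. ✗
x: Box p -> p is T, p is T. ✓
— 1 world.

2 and 1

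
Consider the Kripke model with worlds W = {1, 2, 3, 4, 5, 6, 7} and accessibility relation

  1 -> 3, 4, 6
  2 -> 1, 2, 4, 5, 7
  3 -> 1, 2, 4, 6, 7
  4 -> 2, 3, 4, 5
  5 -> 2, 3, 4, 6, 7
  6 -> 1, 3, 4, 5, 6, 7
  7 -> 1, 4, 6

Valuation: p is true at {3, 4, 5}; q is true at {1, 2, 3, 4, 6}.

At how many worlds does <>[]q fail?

1: successors {3, 4, 6}; []q there: 3:F, 4:F, 6:F. ✗
2: successors {1, 2, 4, 5, 7}; []q there: 1:T, 2:F, 4:F, 5:F, 7:T. ✓
3: successors {1, 2, 4, 6, 7}; []q there: 1:T, 2:F, 4:F, 6:F, 7:T. ✓
4: successors {2, 3, 4, 5}; []q there: 2:F, 3:F, 4:F, 5:F. ✗
5: successors {2, 3, 4, 6, 7}; []q there: 2:F, 3:F, 4:F, 6:F, 7:T. ✓
6: successors {1, 3, 4, 5, 6, 7}; []q there: 1:T, 3:F, 4:F, 5:F, 6:F, 7:T. ✓
7: successors {1, 4, 6}; []q there: 1:T, 4:F, 6:F. ✓
Satisfying worlds: {2, 3, 5, 6, 7}.
So <>[]q fails at the other 2 worlds.

2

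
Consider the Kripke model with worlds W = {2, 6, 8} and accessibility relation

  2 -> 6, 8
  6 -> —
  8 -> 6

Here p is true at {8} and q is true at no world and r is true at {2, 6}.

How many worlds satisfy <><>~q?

1

2: successors {6, 8}; <>~q there: 6:F, 8:T. ✓
6: no successors, so <><>~q fails. ✗
8: successors {6}; <>~q there: 6:F. ✗
Satisfying worlds: {2}.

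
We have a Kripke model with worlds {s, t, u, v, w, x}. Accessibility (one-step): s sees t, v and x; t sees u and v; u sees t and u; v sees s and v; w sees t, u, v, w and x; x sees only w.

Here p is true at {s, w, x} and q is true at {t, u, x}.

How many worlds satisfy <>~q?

s: successors {t, v, x}; ~q there: t:F, v:T, x:F. ✓
t: successors {u, v}; ~q there: u:F, v:T. ✓
u: successors {t, u}; ~q there: t:F, u:F. ✗
v: successors {s, v}; ~q there: s:T, v:T. ✓
w: successors {t, u, v, w, x}; ~q there: t:F, u:F, v:T, w:T, x:F. ✓
x: successors {w}; ~q there: w:T. ✓
Satisfying worlds: {s, t, v, w, x}.

5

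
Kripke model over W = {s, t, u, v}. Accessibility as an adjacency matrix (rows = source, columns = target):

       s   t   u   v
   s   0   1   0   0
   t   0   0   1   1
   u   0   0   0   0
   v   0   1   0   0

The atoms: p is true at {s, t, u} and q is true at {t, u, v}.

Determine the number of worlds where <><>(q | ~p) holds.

3

s: successors {t}; <>(q | ~p) there: t:T. ✓
t: successors {u, v}; <>(q | ~p) there: u:F, v:T. ✓
u: no successors, so <><>(q | ~p) fails. ✗
v: successors {t}; <>(q | ~p) there: t:T. ✓
Satisfying worlds: {s, t, v}.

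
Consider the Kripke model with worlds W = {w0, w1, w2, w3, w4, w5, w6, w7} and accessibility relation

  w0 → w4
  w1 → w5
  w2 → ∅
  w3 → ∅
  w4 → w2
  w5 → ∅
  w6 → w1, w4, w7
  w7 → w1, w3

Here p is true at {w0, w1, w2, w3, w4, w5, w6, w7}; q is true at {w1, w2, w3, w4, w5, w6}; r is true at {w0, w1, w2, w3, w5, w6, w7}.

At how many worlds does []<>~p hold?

3

w0: successors {w4}; <>~p there: w4:F. ✗
w1: successors {w5}; <>~p there: w5:F. ✗
w2: no successors, so []<>~p holds vacuously. ✓
w3: no successors, so []<>~p holds vacuously. ✓
w4: successors {w2}; <>~p there: w2:F. ✗
w5: no successors, so []<>~p holds vacuously. ✓
w6: successors {w1, w4, w7}; <>~p there: w1:F, w4:F, w7:F. ✗
w7: successors {w1, w3}; <>~p there: w1:F, w3:F. ✗
Satisfying worlds: {w2, w3, w5}.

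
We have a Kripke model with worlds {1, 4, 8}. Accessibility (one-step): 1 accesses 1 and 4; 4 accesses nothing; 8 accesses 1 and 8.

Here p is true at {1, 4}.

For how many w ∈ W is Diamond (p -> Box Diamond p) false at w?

1

1: successors {1, 4}; p -> Box Diamond p there: 1:F, 4:T. ✓
4: no successors, so Diamond (p -> Box Diamond p) fails. ✗
8: successors {1, 8}; p -> Box Diamond p there: 1:F, 8:T. ✓
Satisfying worlds: {1, 8}.
So Diamond (p -> Box Diamond p) fails at the other 1 world.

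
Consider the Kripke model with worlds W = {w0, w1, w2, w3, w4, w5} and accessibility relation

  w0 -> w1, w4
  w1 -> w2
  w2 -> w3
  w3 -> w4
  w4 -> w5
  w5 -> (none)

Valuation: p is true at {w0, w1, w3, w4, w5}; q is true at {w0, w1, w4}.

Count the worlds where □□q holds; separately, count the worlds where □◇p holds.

For □□q:
w0: successors {w1, w4}; □q there: w1:F, w4:F. ✗
w1: successors {w2}; □q there: w2:F. ✗
w2: successors {w3}; □q there: w3:T. ✓
w3: successors {w4}; □q there: w4:F. ✗
w4: successors {w5}; □q there: w5:T. ✓
w5: no successors, so □□q holds vacuously. ✓
— 3 worlds.
For □◇p:
w0: successors {w1, w4}; ◇p there: w1:F, w4:T. ✗
w1: successors {w2}; ◇p there: w2:T. ✓
w2: successors {w3}; ◇p there: w3:T. ✓
w3: successors {w4}; ◇p there: w4:T. ✓
w4: successors {w5}; ◇p there: w5:F. ✗
w5: no successors, so □◇p holds vacuously. ✓
— 4 worlds.

3 and 4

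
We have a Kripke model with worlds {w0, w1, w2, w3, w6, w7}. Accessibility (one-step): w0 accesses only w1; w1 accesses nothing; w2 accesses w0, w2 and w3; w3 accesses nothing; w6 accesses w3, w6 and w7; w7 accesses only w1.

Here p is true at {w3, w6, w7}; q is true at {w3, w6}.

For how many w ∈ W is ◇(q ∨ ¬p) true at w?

w0: successors {w1}; q ∨ ¬p there: w1:T. ✓
w1: no successors, so ◇(q ∨ ¬p) fails. ✗
w2: successors {w0, w2, w3}; q ∨ ¬p there: w0:T, w2:T, w3:T. ✓
w3: no successors, so ◇(q ∨ ¬p) fails. ✗
w6: successors {w3, w6, w7}; q ∨ ¬p there: w3:T, w6:T, w7:F. ✓
w7: successors {w1}; q ∨ ¬p there: w1:T. ✓
Satisfying worlds: {w0, w2, w6, w7}.

4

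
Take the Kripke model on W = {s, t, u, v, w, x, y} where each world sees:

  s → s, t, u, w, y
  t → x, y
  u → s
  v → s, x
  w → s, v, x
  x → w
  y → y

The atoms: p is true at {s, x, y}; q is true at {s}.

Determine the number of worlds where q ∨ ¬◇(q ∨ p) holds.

s: q is T, ¬◇(q ∨ p) is F. ✓
t: q is F, ¬◇(q ∨ p) is F. ✗
u: q is F, ¬◇(q ∨ p) is F. ✗
v: q is F, ¬◇(q ∨ p) is F. ✗
w: q is F, ¬◇(q ∨ p) is F. ✗
x: q is F, ¬◇(q ∨ p) is T. ✓
y: q is F, ¬◇(q ∨ p) is F. ✗
Satisfying worlds: {s, x}.

2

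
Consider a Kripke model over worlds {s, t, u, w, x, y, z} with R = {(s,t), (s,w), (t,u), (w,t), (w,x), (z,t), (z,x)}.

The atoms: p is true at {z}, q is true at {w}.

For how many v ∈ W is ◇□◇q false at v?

4

s: successors {t, w}; □◇q there: t:F, w:F. ✗
t: successors {u}; □◇q there: u:T. ✓
u: no successors, so ◇□◇q fails. ✗
w: successors {t, x}; □◇q there: t:F, x:T. ✓
x: no successors, so ◇□◇q fails. ✗
y: no successors, so ◇□◇q fails. ✗
z: successors {t, x}; □◇q there: t:F, x:T. ✓
Satisfying worlds: {t, w, z}.
So ◇□◇q fails at the other 4 worlds.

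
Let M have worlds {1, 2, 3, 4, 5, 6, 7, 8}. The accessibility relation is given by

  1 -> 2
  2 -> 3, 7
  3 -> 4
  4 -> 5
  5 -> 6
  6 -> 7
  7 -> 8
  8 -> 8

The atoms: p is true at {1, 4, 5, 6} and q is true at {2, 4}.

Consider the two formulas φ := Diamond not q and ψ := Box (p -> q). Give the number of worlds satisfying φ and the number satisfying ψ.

For Diamond not q:
1: successors {2}; not q there: 2:F. ✗
2: successors {3, 7}; not q there: 3:T, 7:T. ✓
3: successors {4}; not q there: 4:F. ✗
4: successors {5}; not q there: 5:T. ✓
5: successors {6}; not q there: 6:T. ✓
6: successors {7}; not q there: 7:T. ✓
7: successors {8}; not q there: 8:T. ✓
8: successors {8}; not q there: 8:T. ✓
— 6 worlds.
For Box (p -> q):
1: successors {2}; p -> q there: 2:T. ✓
2: successors {3, 7}; p -> q there: 3:T, 7:T. ✓
3: successors {4}; p -> q there: 4:T. ✓
4: successors {5}; p -> q there: 5:F. ✗
5: successors {6}; p -> q there: 6:F. ✗
6: successors {7}; p -> q there: 7:T. ✓
7: successors {8}; p -> q there: 8:T. ✓
8: successors {8}; p -> q there: 8:T. ✓
— 6 worlds.

6 and 6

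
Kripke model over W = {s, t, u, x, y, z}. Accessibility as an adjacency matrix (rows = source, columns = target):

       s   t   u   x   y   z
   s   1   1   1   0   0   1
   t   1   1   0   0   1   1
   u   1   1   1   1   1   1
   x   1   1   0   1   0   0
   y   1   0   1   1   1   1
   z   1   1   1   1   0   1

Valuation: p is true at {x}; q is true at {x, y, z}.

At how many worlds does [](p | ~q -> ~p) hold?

2

s: successors {s, t, u, z}; p | ~q -> ~p there: s:T, t:T, u:T, z:T. ✓
t: successors {s, t, y, z}; p | ~q -> ~p there: s:T, t:T, y:T, z:T. ✓
u: successors {s, t, u, x, y, z}; p | ~q -> ~p there: s:T, t:T, u:T, x:F, y:T, z:T. ✗
x: successors {s, t, x}; p | ~q -> ~p there: s:T, t:T, x:F. ✗
y: successors {s, u, x, y, z}; p | ~q -> ~p there: s:T, u:T, x:F, y:T, z:T. ✗
z: successors {s, t, u, x, z}; p | ~q -> ~p there: s:T, t:T, u:T, x:F, z:T. ✗
Satisfying worlds: {s, t}.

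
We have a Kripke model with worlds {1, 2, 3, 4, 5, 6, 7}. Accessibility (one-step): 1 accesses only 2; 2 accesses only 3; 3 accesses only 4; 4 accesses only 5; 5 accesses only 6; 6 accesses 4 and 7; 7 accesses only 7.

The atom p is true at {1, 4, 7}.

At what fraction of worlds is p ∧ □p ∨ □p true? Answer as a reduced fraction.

1: p ∧ □p is F, □p is F. ✗
2: p ∧ □p is F, □p is F. ✗
3: p ∧ □p is F, □p is T. ✓
4: p ∧ □p is F, □p is F. ✗
5: p ∧ □p is F, □p is F. ✗
6: p ∧ □p is F, □p is T. ✓
7: p ∧ □p is T, □p is T. ✓
That's 3 of 7 worlds, so 3/7.

3/7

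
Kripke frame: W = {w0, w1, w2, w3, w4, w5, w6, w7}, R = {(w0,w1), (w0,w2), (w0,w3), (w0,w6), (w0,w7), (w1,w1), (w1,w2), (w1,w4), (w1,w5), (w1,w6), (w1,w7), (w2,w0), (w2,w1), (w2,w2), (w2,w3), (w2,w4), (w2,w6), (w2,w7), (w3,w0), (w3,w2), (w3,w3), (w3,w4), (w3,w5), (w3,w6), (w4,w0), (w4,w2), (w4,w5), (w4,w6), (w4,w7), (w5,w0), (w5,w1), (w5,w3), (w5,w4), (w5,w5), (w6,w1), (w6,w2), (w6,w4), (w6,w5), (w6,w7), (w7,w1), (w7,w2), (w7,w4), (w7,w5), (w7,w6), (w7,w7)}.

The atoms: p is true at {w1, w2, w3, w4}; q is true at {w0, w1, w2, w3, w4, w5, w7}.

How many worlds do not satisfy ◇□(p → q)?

0

w0: successors {w1, w2, w3, w6, w7}; □(p → q) there: w1:T, w2:T, w3:T, w6:T, w7:T. ✓
w1: successors {w1, w2, w4, w5, w6, w7}; □(p → q) there: w1:T, w2:T, w4:T, w5:T, w6:T, w7:T. ✓
w2: successors {w0, w1, w2, w3, w4, w6, w7}; □(p → q) there: w0:T, w1:T, w2:T, w3:T, w4:T, w6:T, w7:T. ✓
w3: successors {w0, w2, w3, w4, w5, w6}; □(p → q) there: w0:T, w2:T, w3:T, w4:T, w5:T, w6:T. ✓
w4: successors {w0, w2, w5, w6, w7}; □(p → q) there: w0:T, w2:T, w5:T, w6:T, w7:T. ✓
w5: successors {w0, w1, w3, w4, w5}; □(p → q) there: w0:T, w1:T, w3:T, w4:T, w5:T. ✓
w6: successors {w1, w2, w4, w5, w7}; □(p → q) there: w1:T, w2:T, w4:T, w5:T, w7:T. ✓
w7: successors {w1, w2, w4, w5, w6, w7}; □(p → q) there: w1:T, w2:T, w4:T, w5:T, w6:T, w7:T. ✓
Satisfying worlds: {w0, w1, w2, w3, w4, w5, w6, w7}.
So ◇□(p → q) fails at the other 0 worlds.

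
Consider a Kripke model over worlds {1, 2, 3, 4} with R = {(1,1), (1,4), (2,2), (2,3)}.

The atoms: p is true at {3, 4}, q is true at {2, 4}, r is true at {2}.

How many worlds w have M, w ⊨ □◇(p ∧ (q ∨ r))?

2

1: successors {1, 4}; ◇(p ∧ (q ∨ r)) there: 1:T, 4:F. ✗
2: successors {2, 3}; ◇(p ∧ (q ∨ r)) there: 2:F, 3:F. ✗
3: no successors, so □◇(p ∧ (q ∨ r)) holds vacuously. ✓
4: no successors, so □◇(p ∧ (q ∨ r)) holds vacuously. ✓
Satisfying worlds: {3, 4}.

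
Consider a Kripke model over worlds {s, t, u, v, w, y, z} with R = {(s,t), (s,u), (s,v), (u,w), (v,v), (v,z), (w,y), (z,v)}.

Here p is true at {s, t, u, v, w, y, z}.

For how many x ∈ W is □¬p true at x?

2

s: successors {t, u, v}; ¬p there: t:F, u:F, v:F. ✗
t: no successors, so □¬p holds vacuously. ✓
u: successors {w}; ¬p there: w:F. ✗
v: successors {v, z}; ¬p there: v:F, z:F. ✗
w: successors {y}; ¬p there: y:F. ✗
y: no successors, so □¬p holds vacuously. ✓
z: successors {v}; ¬p there: v:F. ✗
Satisfying worlds: {t, y}.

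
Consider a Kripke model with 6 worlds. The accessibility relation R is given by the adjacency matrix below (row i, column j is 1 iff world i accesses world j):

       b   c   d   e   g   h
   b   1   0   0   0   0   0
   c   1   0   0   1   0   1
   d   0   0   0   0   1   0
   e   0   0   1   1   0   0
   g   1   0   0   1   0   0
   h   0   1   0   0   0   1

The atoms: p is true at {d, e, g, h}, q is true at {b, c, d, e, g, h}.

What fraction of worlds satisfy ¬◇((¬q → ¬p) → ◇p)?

1/6

b: ◇((¬q → ¬p) → ◇p) is F. ✓
c: ◇((¬q → ¬p) → ◇p) is T. ✗
d: ◇((¬q → ¬p) → ◇p) is T. ✗
e: ◇((¬q → ¬p) → ◇p) is T. ✗
g: ◇((¬q → ¬p) → ◇p) is T. ✗
h: ◇((¬q → ¬p) → ◇p) is T. ✗
That's 1 of 6 worlds, so 1/6.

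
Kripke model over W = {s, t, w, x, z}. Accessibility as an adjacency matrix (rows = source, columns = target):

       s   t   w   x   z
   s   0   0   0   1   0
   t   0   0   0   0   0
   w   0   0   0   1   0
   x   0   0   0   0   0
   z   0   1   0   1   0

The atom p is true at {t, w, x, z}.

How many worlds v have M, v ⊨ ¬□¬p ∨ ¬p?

3

s: ¬□¬p is T, ¬p is T. ✓
t: ¬□¬p is F, ¬p is F. ✗
w: ¬□¬p is T, ¬p is F. ✓
x: ¬□¬p is F, ¬p is F. ✗
z: ¬□¬p is T, ¬p is F. ✓
Satisfying worlds: {s, w, z}.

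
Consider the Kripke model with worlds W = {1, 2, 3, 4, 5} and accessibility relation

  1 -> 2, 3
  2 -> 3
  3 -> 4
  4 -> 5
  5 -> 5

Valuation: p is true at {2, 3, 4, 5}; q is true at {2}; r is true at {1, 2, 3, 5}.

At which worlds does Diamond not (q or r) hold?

1: successors {2, 3}; not (q or r) there: 2:F, 3:F. ✗
2: successors {3}; not (q or r) there: 3:F. ✗
3: successors {4}; not (q or r) there: 4:T. ✓
4: successors {5}; not (q or r) there: 5:F. ✗
5: successors {5}; not (q or r) there: 5:F. ✗

{3}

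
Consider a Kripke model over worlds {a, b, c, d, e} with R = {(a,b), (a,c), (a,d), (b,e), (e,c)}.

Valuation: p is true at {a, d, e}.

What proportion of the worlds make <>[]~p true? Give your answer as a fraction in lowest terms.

a: successors {b, c, d}; []~p there: b:F, c:T, d:T. ✓
b: successors {e}; []~p there: e:T. ✓
c: no successors, so <>[]~p fails. ✗
d: no successors, so <>[]~p fails. ✗
e: successors {c}; []~p there: c:T. ✓
That's 3 of 5 worlds, so 3/5.

3/5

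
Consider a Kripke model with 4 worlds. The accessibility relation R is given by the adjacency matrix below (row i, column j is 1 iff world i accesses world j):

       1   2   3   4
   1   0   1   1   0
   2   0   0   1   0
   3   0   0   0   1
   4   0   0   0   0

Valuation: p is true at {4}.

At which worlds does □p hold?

1: successors {2, 3}; p there: 2:F, 3:F. ✗
2: successors {3}; p there: 3:F. ✗
3: successors {4}; p there: 4:T. ✓
4: no successors, so □p holds vacuously. ✓

{3, 4}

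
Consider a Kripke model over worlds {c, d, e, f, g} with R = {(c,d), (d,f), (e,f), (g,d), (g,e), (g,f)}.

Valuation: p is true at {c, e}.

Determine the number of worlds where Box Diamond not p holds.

c: successors {d}; Diamond not p there: d:T. ✓
d: successors {f}; Diamond not p there: f:F. ✗
e: successors {f}; Diamond not p there: f:F. ✗
f: no successors, so Box Diamond not p holds vacuously. ✓
g: successors {d, e, f}; Diamond not p there: d:T, e:T, f:F. ✗
Satisfying worlds: {c, f}.

2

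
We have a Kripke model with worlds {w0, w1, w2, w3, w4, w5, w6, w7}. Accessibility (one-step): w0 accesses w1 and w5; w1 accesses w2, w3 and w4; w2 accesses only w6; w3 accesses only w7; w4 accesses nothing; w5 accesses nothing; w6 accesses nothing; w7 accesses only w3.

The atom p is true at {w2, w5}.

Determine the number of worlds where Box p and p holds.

w0: Box p is F, p is F. ✗
w1: Box p is F, p is F. ✗
w2: Box p is F, p is T. ✗
w3: Box p is F, p is F. ✗
w4: Box p is T, p is F. ✗
w5: Box p is T, p is T. ✓
w6: Box p is T, p is F. ✗
w7: Box p is F, p is F. ✗
Satisfying worlds: {w5}.

1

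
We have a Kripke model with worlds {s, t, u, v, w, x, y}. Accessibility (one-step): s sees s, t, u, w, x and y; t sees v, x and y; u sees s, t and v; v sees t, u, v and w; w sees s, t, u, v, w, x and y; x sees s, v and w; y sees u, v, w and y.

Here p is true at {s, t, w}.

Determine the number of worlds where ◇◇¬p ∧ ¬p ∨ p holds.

7

s: ◇◇¬p ∧ ¬p is F, p is T. ✓
t: ◇◇¬p ∧ ¬p is F, p is T. ✓
u: ◇◇¬p ∧ ¬p is T, p is F. ✓
v: ◇◇¬p ∧ ¬p is T, p is F. ✓
w: ◇◇¬p ∧ ¬p is F, p is T. ✓
x: ◇◇¬p ∧ ¬p is T, p is F. ✓
y: ◇◇¬p ∧ ¬p is T, p is F. ✓
Satisfying worlds: {s, t, u, v, w, x, y}.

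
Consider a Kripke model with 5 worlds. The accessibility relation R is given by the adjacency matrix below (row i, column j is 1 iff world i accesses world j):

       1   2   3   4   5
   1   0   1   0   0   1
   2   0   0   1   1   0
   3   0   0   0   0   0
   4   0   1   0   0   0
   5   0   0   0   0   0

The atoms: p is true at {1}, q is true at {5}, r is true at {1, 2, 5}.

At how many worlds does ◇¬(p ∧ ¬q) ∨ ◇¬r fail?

2

1: ◇¬(p ∧ ¬q) is T, ◇¬r is F. ✓
2: ◇¬(p ∧ ¬q) is T, ◇¬r is T. ✓
3: ◇¬(p ∧ ¬q) is F, ◇¬r is F. ✗
4: ◇¬(p ∧ ¬q) is T, ◇¬r is F. ✓
5: ◇¬(p ∧ ¬q) is F, ◇¬r is F. ✗
Satisfying worlds: {1, 2, 4}.
So ◇¬(p ∧ ¬q) ∨ ◇¬r fails at the other 2 worlds.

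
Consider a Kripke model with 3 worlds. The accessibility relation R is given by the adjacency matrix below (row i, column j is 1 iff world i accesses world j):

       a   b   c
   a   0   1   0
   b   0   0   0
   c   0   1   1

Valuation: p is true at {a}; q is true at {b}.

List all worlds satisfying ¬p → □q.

{a, b}

a: ¬p is F, □q is T. ✓
b: ¬p is T, □q is T. ✓
c: ¬p is T, □q is F. ✗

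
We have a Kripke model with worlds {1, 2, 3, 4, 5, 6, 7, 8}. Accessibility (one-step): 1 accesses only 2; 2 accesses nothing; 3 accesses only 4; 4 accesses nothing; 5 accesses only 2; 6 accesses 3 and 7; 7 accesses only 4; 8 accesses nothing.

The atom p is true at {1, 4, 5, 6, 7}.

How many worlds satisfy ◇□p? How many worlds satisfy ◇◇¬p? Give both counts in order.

5 and 0

For ◇□p:
1: successors {2}; □p there: 2:T. ✓
2: no successors, so ◇□p fails. ✗
3: successors {4}; □p there: 4:T. ✓
4: no successors, so ◇□p fails. ✗
5: successors {2}; □p there: 2:T. ✓
6: successors {3, 7}; □p there: 3:T, 7:T. ✓
7: successors {4}; □p there: 4:T. ✓
8: no successors, so ◇□p fails. ✗
— 5 worlds.
For ◇◇¬p:
1: successors {2}; ◇¬p there: 2:F. ✗
2: no successors, so ◇◇¬p fails. ✗
3: successors {4}; ◇¬p there: 4:F. ✗
4: no successors, so ◇◇¬p fails. ✗
5: successors {2}; ◇¬p there: 2:F. ✗
6: successors {3, 7}; ◇¬p there: 3:F, 7:F. ✗
7: successors {4}; ◇¬p there: 4:F. ✗
8: no successors, so ◇◇¬p fails. ✗
— 0 worlds.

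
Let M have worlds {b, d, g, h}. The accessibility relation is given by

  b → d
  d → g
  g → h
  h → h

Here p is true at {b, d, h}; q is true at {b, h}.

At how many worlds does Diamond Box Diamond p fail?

0

b: successors {d}; Box Diamond p there: d:T. ✓
d: successors {g}; Box Diamond p there: g:T. ✓
g: successors {h}; Box Diamond p there: h:T. ✓
h: successors {h}; Box Diamond p there: h:T. ✓
Satisfying worlds: {b, d, g, h}.
So Diamond Box Diamond p fails at the other 0 worlds.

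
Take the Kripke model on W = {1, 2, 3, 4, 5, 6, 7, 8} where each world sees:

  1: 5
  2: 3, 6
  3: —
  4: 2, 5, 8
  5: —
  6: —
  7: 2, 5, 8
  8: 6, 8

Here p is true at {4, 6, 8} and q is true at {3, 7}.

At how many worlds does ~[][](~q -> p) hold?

1: [][](~q -> p) is T. ✗
2: [][](~q -> p) is T. ✗
3: [][](~q -> p) is T. ✗
4: [][](~q -> p) is T. ✗
5: [][](~q -> p) is T. ✗
6: [][](~q -> p) is T. ✗
7: [][](~q -> p) is T. ✗
8: [][](~q -> p) is T. ✗
Satisfying worlds: ∅.

0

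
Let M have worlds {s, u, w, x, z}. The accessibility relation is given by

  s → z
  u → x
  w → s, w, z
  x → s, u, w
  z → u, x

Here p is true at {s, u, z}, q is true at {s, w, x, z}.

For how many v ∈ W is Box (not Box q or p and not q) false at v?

2

s: successors {z}; not Box q or p and not q there: z:T. ✓
u: successors {x}; not Box q or p and not q there: x:T. ✓
w: successors {s, w, z}; not Box q or p and not q there: s:F, w:F, z:T. ✗
x: successors {s, u, w}; not Box q or p and not q there: s:F, u:T, w:F. ✗
z: successors {u, x}; not Box q or p and not q there: u:T, x:T. ✓
Satisfying worlds: {s, u, z}.
So Box (not Box q or p and not q) fails at the other 2 worlds.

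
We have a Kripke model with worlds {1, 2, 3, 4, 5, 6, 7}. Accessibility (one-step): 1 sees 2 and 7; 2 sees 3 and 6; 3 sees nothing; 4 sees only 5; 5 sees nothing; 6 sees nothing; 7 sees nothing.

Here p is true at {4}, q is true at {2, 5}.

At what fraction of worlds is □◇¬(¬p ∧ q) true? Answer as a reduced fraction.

4/7

1: successors {2, 7}; ◇¬(¬p ∧ q) there: 2:T, 7:F. ✗
2: successors {3, 6}; ◇¬(¬p ∧ q) there: 3:F, 6:F. ✗
3: no successors, so □◇¬(¬p ∧ q) holds vacuously. ✓
4: successors {5}; ◇¬(¬p ∧ q) there: 5:F. ✗
5: no successors, so □◇¬(¬p ∧ q) holds vacuously. ✓
6: no successors, so □◇¬(¬p ∧ q) holds vacuously. ✓
7: no successors, so □◇¬(¬p ∧ q) holds vacuously. ✓
That's 4 of 7 worlds, so 4/7.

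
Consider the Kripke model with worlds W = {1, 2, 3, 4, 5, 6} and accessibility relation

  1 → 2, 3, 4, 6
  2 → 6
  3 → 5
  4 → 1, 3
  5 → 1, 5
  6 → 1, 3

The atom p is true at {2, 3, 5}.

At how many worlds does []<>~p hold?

1: successors {2, 3, 4, 6}; <>~p there: 2:T, 3:F, 4:T, 6:T. ✗
2: successors {6}; <>~p there: 6:T. ✓
3: successors {5}; <>~p there: 5:T. ✓
4: successors {1, 3}; <>~p there: 1:T, 3:F. ✗
5: successors {1, 5}; <>~p there: 1:T, 5:T. ✓
6: successors {1, 3}; <>~p there: 1:T, 3:F. ✗
Satisfying worlds: {2, 3, 5}.

3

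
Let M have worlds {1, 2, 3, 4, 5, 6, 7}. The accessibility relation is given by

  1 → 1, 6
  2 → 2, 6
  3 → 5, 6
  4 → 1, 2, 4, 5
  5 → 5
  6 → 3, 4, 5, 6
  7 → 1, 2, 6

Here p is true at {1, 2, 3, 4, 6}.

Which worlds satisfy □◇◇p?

{1, 2, 7}

1: successors {1, 6}; ◇◇p there: 1:T, 6:T. ✓
2: successors {2, 6}; ◇◇p there: 2:T, 6:T. ✓
3: successors {5, 6}; ◇◇p there: 5:F, 6:T. ✗
4: successors {1, 2, 4, 5}; ◇◇p there: 1:T, 2:T, 4:T, 5:F. ✗
5: successors {5}; ◇◇p there: 5:F. ✗
6: successors {3, 4, 5, 6}; ◇◇p there: 3:T, 4:T, 5:F, 6:T. ✗
7: successors {1, 2, 6}; ◇◇p there: 1:T, 2:T, 6:T. ✓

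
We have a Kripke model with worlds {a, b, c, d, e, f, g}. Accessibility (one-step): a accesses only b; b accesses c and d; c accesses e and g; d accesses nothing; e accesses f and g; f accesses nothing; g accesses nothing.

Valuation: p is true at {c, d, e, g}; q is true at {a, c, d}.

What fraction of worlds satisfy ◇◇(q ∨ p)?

a: successors {b}; ◇(q ∨ p) there: b:T. ✓
b: successors {c, d}; ◇(q ∨ p) there: c:T, d:F. ✓
c: successors {e, g}; ◇(q ∨ p) there: e:T, g:F. ✓
d: no successors, so ◇◇(q ∨ p) fails. ✗
e: successors {f, g}; ◇(q ∨ p) there: f:F, g:F. ✗
f: no successors, so ◇◇(q ∨ p) fails. ✗
g: no successors, so ◇◇(q ∨ p) fails. ✗
That's 3 of 7 worlds, so 3/7.

3/7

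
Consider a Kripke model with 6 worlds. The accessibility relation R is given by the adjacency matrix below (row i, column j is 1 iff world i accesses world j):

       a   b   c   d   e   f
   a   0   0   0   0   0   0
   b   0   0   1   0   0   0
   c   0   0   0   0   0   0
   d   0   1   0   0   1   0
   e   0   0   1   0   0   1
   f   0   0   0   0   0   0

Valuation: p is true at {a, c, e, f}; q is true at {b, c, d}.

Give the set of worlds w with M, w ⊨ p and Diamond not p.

∅

a: p is T, Diamond not p is F. ✗
b: p is F, Diamond not p is F. ✗
c: p is T, Diamond not p is F. ✗
d: p is F, Diamond not p is T. ✗
e: p is T, Diamond not p is F. ✗
f: p is T, Diamond not p is F. ✗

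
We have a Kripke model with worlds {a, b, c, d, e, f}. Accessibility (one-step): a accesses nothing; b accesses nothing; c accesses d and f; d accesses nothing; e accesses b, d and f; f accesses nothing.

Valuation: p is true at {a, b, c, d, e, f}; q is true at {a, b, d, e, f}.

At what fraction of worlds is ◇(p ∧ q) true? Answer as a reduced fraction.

a: no successors, so ◇(p ∧ q) fails. ✗
b: no successors, so ◇(p ∧ q) fails. ✗
c: successors {d, f}; p ∧ q there: d:T, f:T. ✓
d: no successors, so ◇(p ∧ q) fails. ✗
e: successors {b, d, f}; p ∧ q there: b:T, d:T, f:T. ✓
f: no successors, so ◇(p ∧ q) fails. ✗
That's 2 of 6 worlds, so 2/6 = 1/3.

1/3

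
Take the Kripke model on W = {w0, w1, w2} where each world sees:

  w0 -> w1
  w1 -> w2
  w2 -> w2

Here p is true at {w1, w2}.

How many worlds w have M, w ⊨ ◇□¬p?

w0: successors {w1}; □¬p there: w1:F. ✗
w1: successors {w2}; □¬p there: w2:F. ✗
w2: successors {w2}; □¬p there: w2:F. ✗
Satisfying worlds: ∅.

0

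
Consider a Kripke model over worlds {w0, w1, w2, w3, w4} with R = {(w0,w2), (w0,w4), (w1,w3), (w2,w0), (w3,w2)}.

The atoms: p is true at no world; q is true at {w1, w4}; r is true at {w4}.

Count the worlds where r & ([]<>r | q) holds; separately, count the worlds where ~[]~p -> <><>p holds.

1 and 5

For r & ([]<>r | q):
w0: r is F, []<>r | q is F. ✗
w1: r is F, []<>r | q is T. ✗
w2: r is F, []<>r | q is T. ✗
w3: r is F, []<>r | q is F. ✗
w4: r is T, []<>r | q is T. ✓
— 1 world.
For ~[]~p -> <><>p:
w0: ~[]~p is F, <><>p is F. ✓
w1: ~[]~p is F, <><>p is F. ✓
w2: ~[]~p is F, <><>p is F. ✓
w3: ~[]~p is F, <><>p is F. ✓
w4: ~[]~p is F, <><>p is F. ✓
— 5 worlds.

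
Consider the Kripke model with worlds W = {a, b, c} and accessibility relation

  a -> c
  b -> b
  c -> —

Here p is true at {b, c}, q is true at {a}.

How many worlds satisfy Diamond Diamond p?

a: successors {c}; Diamond p there: c:F. ✗
b: successors {b}; Diamond p there: b:T. ✓
c: no successors, so Diamond Diamond p fails. ✗
Satisfying worlds: {b}.

1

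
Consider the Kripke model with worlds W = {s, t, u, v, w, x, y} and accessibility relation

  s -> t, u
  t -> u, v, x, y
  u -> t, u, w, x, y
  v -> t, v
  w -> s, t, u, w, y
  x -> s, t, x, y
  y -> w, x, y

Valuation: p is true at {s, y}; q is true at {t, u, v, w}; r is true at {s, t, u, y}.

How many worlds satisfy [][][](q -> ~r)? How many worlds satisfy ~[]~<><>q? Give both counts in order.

0 and 7

For [][][](q -> ~r):
s: successors {t, u}; [][](q -> ~r) there: t:F, u:F. ✗
t: successors {u, v, x, y}; [][](q -> ~r) there: u:F, v:F, x:F, y:F. ✗
u: successors {t, u, w, x, y}; [][](q -> ~r) there: t:F, u:F, w:F, x:F, y:F. ✗
v: successors {t, v}; [][](q -> ~r) there: t:F, v:F. ✗
w: successors {s, t, u, w, y}; [][](q -> ~r) there: s:F, t:F, u:F, w:F, y:F. ✗
x: successors {s, t, x, y}; [][](q -> ~r) there: s:F, t:F, x:F, y:F. ✗
y: successors {w, x, y}; [][](q -> ~r) there: w:F, x:F, y:F. ✗
— 0 worlds.
For ~[]~<><>q:
s: []~<><>q is F. ✓
t: []~<><>q is F. ✓
u: []~<><>q is F. ✓
v: []~<><>q is F. ✓
w: []~<><>q is F. ✓
x: []~<><>q is F. ✓
y: []~<><>q is F. ✓
— 7 worlds.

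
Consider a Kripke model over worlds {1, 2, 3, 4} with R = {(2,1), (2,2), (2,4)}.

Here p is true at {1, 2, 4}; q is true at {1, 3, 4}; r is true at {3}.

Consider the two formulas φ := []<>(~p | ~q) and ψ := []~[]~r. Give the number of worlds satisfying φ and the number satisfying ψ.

For []<>(~p | ~q):
1: no successors, so []<>(~p | ~q) holds vacuously. ✓
2: successors {1, 2, 4}; <>(~p | ~q) there: 1:F, 2:T, 4:F. ✗
3: no successors, so []<>(~p | ~q) holds vacuously. ✓
4: no successors, so []<>(~p | ~q) holds vacuously. ✓
— 3 worlds.
For []~[]~r:
1: no successors, so []~[]~r holds vacuously. ✓
2: successors {1, 2, 4}; ~[]~r there: 1:F, 2:F, 4:F. ✗
3: no successors, so []~[]~r holds vacuously. ✓
4: no successors, so []~[]~r holds vacuously. ✓
— 3 worlds.

3 and 3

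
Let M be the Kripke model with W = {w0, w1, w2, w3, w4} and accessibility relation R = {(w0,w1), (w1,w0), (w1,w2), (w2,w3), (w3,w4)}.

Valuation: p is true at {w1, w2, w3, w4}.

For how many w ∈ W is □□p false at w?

1

w0: successors {w1}; □p there: w1:F. ✗
w1: successors {w0, w2}; □p there: w0:T, w2:T. ✓
w2: successors {w3}; □p there: w3:T. ✓
w3: successors {w4}; □p there: w4:T. ✓
w4: no successors, so □□p holds vacuously. ✓
Satisfying worlds: {w1, w2, w3, w4}.
So □□p fails at the other 1 world.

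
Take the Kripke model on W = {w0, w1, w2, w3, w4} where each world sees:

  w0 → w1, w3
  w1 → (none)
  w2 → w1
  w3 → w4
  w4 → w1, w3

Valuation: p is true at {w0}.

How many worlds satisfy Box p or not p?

w0: Box p is F, not p is F. ✗
w1: Box p is T, not p is T. ✓
w2: Box p is F, not p is T. ✓
w3: Box p is F, not p is T. ✓
w4: Box p is F, not p is T. ✓
Satisfying worlds: {w1, w2, w3, w4}.

4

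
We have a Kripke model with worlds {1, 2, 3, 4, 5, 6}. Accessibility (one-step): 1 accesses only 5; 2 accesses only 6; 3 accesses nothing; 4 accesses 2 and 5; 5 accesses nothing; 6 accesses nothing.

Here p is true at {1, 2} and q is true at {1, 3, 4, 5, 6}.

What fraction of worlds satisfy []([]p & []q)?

5/6

1: successors {5}; []p & []q there: 5:T. ✓
2: successors {6}; []p & []q there: 6:T. ✓
3: no successors, so []([]p & []q) holds vacuously. ✓
4: successors {2, 5}; []p & []q there: 2:F, 5:T. ✗
5: no successors, so []([]p & []q) holds vacuously. ✓
6: no successors, so []([]p & []q) holds vacuously. ✓
That's 5 of 6 worlds, so 5/6.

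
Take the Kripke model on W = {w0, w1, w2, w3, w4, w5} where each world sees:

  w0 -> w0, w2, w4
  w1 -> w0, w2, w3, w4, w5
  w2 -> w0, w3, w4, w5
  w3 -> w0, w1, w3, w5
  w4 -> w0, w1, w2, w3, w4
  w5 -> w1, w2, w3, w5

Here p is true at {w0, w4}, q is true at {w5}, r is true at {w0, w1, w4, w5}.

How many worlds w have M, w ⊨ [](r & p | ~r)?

1

w0: successors {w0, w2, w4}; r & p | ~r there: w0:T, w2:T, w4:T. ✓
w1: successors {w0, w2, w3, w4, w5}; r & p | ~r there: w0:T, w2:T, w3:T, w4:T, w5:F. ✗
w2: successors {w0, w3, w4, w5}; r & p | ~r there: w0:T, w3:T, w4:T, w5:F. ✗
w3: successors {w0, w1, w3, w5}; r & p | ~r there: w0:T, w1:F, w3:T, w5:F. ✗
w4: successors {w0, w1, w2, w3, w4}; r & p | ~r there: w0:T, w1:F, w2:T, w3:T, w4:T. ✗
w5: successors {w1, w2, w3, w5}; r & p | ~r there: w1:F, w2:T, w3:T, w5:F. ✗
Satisfying worlds: {w0}.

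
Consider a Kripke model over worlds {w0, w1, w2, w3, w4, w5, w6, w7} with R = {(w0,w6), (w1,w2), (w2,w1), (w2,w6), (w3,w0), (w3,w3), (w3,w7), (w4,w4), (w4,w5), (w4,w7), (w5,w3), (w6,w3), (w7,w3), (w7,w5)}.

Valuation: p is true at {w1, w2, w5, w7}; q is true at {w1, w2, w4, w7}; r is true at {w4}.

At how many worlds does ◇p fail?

w0: successors {w6}; p there: w6:F. ✗
w1: successors {w2}; p there: w2:T. ✓
w2: successors {w1, w6}; p there: w1:T, w6:F. ✓
w3: successors {w0, w3, w7}; p there: w0:F, w3:F, w7:T. ✓
w4: successors {w4, w5, w7}; p there: w4:F, w5:T, w7:T. ✓
w5: successors {w3}; p there: w3:F. ✗
w6: successors {w3}; p there: w3:F. ✗
w7: successors {w3, w5}; p there: w3:F, w5:T. ✓
Satisfying worlds: {w1, w2, w3, w4, w7}.
So ◇p fails at the other 3 worlds.

3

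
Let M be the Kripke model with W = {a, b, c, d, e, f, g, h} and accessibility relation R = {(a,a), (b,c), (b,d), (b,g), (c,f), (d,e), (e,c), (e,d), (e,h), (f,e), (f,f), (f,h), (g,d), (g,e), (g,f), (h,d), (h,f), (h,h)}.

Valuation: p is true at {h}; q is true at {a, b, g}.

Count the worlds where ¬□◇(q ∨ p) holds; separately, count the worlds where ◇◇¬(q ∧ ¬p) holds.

For ¬□◇(q ∨ p):
a: □◇(q ∨ p) is T. ✗
b: □◇(q ∨ p) is F. ✓
c: □◇(q ∨ p) is T. ✗
d: □◇(q ∨ p) is T. ✗
e: □◇(q ∨ p) is F. ✓
f: □◇(q ∨ p) is T. ✗
g: □◇(q ∨ p) is F. ✓
h: □◇(q ∨ p) is F. ✓
— 4 worlds.
For ◇◇¬(q ∧ ¬p):
a: successors {a}; ◇¬(q ∧ ¬p) there: a:F. ✗
b: successors {c, d, g}; ◇¬(q ∧ ¬p) there: c:T, d:T, g:T. ✓
c: successors {f}; ◇¬(q ∧ ¬p) there: f:T. ✓
d: successors {e}; ◇¬(q ∧ ¬p) there: e:T. ✓
e: successors {c, d, h}; ◇¬(q ∧ ¬p) there: c:T, d:T, h:T. ✓
f: successors {e, f, h}; ◇¬(q ∧ ¬p) there: e:T, f:T, h:T. ✓
g: successors {d, e, f}; ◇¬(q ∧ ¬p) there: d:T, e:T, f:T. ✓
h: successors {d, f, h}; ◇¬(q ∧ ¬p) there: d:T, f:T, h:T. ✓
— 7 worlds.

4 and 7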